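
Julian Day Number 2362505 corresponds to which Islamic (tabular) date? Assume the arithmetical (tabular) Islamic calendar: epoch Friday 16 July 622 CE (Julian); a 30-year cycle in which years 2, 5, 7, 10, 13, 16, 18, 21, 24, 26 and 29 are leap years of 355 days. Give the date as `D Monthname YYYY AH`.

The Gregorian equivalent of JDN 2362505 is 20 March 1756.
In the tabular Islamic calendar that day is 18 Jumada al-Thani 1169 AH.

18 Jumada al-Thani 1169 AH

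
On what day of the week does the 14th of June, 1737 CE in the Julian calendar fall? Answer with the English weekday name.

This is JDN 2355662 (25 June 1737 Gregorian).
JDN 2355662 mod 7 = 1, and JDN 0 was a Monday, so this is a Tuesday.

Tuesday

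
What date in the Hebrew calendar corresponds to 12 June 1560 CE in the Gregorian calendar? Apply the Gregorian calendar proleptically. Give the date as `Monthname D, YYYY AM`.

Both dates share Julian Day Number 2291001; in the Hebrew calendar that is 8 Sivan 5320 AM.

Sivan 8, 5320 AM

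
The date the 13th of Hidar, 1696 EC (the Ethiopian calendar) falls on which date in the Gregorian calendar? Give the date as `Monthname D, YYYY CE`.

November 21, 1703 CE

Both dates share Julian Day Number 2343392; in the Gregorian calendar that is 21 November 1703 CE.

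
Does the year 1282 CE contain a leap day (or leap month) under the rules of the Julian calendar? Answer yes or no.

1282 mod 4 = 2, so it is a common year in the Julian calendar.

no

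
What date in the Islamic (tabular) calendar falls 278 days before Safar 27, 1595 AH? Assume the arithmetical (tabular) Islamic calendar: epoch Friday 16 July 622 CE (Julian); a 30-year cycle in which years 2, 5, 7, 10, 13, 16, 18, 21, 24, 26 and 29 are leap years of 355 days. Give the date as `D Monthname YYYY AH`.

JDN of Safar 27, 1595 AH = 2513356.
2513356 − 278 = 2513078.
JDN 2513078 in the tabular Islamic calendar is 15 Jumada al-Awwal 1594 AH.

15 Jumada al-Awwal 1594 AH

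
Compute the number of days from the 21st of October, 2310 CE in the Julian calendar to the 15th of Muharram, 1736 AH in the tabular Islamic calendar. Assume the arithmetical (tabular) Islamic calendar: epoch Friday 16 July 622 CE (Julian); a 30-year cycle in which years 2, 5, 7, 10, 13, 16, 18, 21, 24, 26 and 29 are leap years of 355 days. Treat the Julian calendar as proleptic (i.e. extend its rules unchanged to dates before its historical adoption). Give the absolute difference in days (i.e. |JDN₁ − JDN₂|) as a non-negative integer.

JDN of the first date = 2565079.
JDN of the second date = 2563280.
|2563280 − 2565079| = 1799.

1799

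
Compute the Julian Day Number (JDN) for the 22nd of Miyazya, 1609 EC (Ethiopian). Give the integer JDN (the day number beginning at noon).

In the Gregorian calendar the same day is 27 April 1617.
JDN 2299161 is 15 October 1582 CE (Gregorian); the target day is +12613 days from there, so JDN = 2311774.

2311774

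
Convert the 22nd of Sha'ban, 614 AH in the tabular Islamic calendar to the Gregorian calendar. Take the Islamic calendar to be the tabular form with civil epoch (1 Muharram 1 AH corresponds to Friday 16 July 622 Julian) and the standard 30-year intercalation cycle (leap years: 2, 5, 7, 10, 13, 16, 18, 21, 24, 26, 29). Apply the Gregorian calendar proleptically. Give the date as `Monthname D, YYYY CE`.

December 1, 1217 CE

Julian Day Number of the source date = 2165895.
Converting JDN 2165895 to the Gregorian calendar gives 1 December 1217 CE.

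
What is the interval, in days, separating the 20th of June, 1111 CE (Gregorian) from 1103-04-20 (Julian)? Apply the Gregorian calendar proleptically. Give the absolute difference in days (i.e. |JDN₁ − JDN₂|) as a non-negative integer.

2976

JDN of the first date = 2127014.
JDN of the second date = 2124038.
|2124038 − 2127014| = 2976.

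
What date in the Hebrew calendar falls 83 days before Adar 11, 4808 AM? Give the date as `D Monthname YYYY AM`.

JDN of Adar 11, 4808 AM = 2103899.
2103899 − 83 = 2103816.
JDN 2103816 in the Hebrew calendar is 17 Kislev 4808 AM.

17 Kislev 4808 AM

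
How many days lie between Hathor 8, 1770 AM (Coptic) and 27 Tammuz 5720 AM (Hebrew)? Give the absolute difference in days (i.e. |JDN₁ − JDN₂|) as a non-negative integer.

34086

First date → JDN 2471224; second date → JDN 2437138.
The interval is |2471224 − 2437138| = 34086 days.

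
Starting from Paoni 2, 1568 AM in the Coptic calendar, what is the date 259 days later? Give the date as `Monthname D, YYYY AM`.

Meshir 16, 1569 AM

The starting date is JDN 2397648; 2397648 + 259 = 2397907.
JDN 2397907 corresponds to Meshir 16, 1569 AM.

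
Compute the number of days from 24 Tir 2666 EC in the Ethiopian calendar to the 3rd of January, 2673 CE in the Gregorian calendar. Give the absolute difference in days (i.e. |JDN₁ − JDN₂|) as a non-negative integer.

399

First date → JDN 2697755; second date → JDN 2697356.
The interval is |2697755 − 2697356| = 399 days.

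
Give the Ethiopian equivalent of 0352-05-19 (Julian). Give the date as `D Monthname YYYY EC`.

24 Ginbot 344 EC

The source date corresponds to 20 May 352 in the proleptic Gregorian calendar (JDN 1849765).
That day falls on 24 Ginbot 344 EC in the Ethiopian calendar.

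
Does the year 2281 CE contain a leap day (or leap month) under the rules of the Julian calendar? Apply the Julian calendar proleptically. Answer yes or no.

no

2281 mod 4 = 1, so it is a common year in the Julian calendar.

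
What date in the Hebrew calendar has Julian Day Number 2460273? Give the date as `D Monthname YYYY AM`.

The Gregorian equivalent of JDN 2460273 is 24 November 2023.
In the Hebrew calendar that day is 11 Kislev 5784 AM.

11 Kislev 5784 AM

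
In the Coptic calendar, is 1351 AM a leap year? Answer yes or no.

1351 mod 4 = 3; in the Coptic calendar a year is leap when year mod 4 = 3, so it is a leap year.

yes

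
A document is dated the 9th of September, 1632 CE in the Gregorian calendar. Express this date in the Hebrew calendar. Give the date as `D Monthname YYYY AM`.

Julian Day Number of the source date = 2317388.
Converting JDN 2317388 to the Hebrew calendar gives 23 Elul 5392 AM.

23 Elul 5392 AM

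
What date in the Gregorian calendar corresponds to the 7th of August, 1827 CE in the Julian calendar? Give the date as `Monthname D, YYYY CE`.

For dates in this range the Gregorian date is 12 days ahead of the Julian.
7 August 1827 Julian + 12 days → 19 August 1827 Gregorian.

August 19, 1827 CE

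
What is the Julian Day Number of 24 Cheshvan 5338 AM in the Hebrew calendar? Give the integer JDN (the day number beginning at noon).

In the proleptic Gregorian calendar the same day is 14 November 1577.
JDN 2451545 is 1 January 2000 CE (Gregorian); the target day is −154180 days from there, so JDN = 2297365.

2297365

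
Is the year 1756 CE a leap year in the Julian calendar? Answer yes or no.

1756 mod 4 = 0, so it is a leap year in the Julian calendar.

yes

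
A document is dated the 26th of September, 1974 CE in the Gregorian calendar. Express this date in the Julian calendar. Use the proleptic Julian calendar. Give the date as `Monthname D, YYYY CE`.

September 13, 1974 CE

The Julian–Gregorian offset here is 13 days (Julian trailing).
26 September 1974 Gregorian − 13 days → 13 September 1974 Julian.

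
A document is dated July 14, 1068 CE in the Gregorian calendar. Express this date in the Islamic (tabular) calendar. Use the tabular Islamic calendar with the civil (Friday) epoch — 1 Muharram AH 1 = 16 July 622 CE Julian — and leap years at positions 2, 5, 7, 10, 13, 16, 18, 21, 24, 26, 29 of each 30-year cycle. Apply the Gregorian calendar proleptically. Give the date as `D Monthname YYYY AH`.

5 Ramadan 460 AH

Julian Day Number of the source date = 2111334.
Converting JDN 2111334 to the tabular Islamic calendar gives 5 Ramadan 460 AH.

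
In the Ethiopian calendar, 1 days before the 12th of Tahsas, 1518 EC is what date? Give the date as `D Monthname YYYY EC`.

The starting date is JDN 2278406; 2278406 − 1 = 2278405.
JDN 2278405 corresponds to 11 Tahsas 1518 EC.

11 Tahsas 1518 EC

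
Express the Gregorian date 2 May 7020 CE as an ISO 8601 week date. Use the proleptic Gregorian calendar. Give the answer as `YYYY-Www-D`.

7020-W18-2

The weekday is Tuesday (ISO weekday 2).
That Tuesday belongs to ISO week 18 of ISO year 7020.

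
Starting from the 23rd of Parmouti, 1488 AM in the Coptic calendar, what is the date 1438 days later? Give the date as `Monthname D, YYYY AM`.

The starting date is JDN 2368389; 2368389 + 1438 = 2369827.
JDN 2369827 corresponds to Paremhat 30, 1492 AM.

Paremhat 30, 1492 AM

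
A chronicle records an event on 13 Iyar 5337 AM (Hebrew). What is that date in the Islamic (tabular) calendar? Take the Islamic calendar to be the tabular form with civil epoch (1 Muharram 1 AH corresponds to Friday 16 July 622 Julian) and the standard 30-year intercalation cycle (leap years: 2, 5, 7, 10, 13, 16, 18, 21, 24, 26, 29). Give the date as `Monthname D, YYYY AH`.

Safar 11, 985 AH

The source date corresponds to 10 May 1577 in the proleptic Gregorian calendar (JDN 2297177).
That day falls on 11 Safar 985 AH in the tabular Islamic calendar.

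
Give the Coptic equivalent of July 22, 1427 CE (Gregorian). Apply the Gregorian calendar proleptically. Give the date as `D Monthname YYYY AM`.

Julian Day Number of the source date = 2242463.
Converting JDN 2242463 to the Coptic calendar gives 19 Epip 1143 AM.

19 Epip 1143 AM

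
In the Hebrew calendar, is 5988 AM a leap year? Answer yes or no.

Hebrew year 5988 is year 3 of its 19-year Metonic cycle; leap years are at positions 3, 6, 8, 11, 14, 17, 19, so it is a leap year (13 months).

yes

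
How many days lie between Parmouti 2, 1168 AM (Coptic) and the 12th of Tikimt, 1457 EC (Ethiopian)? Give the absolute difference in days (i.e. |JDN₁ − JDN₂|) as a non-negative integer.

First date → JDN 2251488; second date → JDN 2256066.
The interval is |2251488 − 2256066| = 4578 days.

4578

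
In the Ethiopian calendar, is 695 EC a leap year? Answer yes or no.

695 mod 4 = 3; in the Ethiopian calendar a year is leap when year mod 4 = 3, so it is a leap year.

yes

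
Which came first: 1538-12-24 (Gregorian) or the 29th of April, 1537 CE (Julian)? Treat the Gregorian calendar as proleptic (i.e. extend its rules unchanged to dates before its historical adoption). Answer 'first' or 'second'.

second

Converting both to JDN: 2283160 vs 2282566; the smaller is the second.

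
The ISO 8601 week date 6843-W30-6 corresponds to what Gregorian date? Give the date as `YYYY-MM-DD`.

ISO week 1 of 6843 is the week containing the first Thursday of 6843.
Week 30, day 6 (Saturday) lands on 6843-07-25.

6843-07-25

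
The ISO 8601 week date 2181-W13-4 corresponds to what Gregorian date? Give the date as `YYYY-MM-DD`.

2181-03-29

ISO week 1 of 2181 is the week containing the first Thursday of 2181.
Week 13, day 4 (Thursday) lands on 2181-03-29.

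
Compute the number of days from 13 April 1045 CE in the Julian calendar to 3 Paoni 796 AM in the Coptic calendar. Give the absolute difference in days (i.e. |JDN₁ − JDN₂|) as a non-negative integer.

First date → JDN 2102847; second date → JDN 2115676.
The interval is |2102847 − 2115676| = 12829 days.

12829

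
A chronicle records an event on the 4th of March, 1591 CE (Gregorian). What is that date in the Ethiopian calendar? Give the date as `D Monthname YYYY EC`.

28 Yekatit 1583 EC

Julian Day Number of the source date = 2302223.
Converting JDN 2302223 to the Ethiopian calendar gives 28 Yekatit 1583 EC.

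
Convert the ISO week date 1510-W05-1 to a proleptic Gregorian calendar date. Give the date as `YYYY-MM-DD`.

1510-01-31

ISO week 1 of 1510 is the week containing the first Thursday of 1510.
Week 5, day 1 (Monday) lands on 1510-01-31.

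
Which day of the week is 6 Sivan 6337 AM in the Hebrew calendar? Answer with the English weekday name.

Sunday

In the Gregorian calendar this is 25 May 2577 (JDN 2662435).
2662435 ≡ 6 (mod 7); counting from Monday = 0 gives Sunday.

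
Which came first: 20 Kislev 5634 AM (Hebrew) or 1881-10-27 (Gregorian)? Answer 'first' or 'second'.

First date → JDN 2405503; second date → JDN 2408381.
JDN 2405503 < JDN 2408381, so the first date is earlier.

first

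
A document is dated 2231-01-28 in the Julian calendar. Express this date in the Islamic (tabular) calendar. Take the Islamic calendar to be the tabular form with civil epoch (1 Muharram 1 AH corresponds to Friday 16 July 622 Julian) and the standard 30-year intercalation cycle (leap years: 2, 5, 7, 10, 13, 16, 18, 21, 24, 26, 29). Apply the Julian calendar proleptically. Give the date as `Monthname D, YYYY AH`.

Both dates share Julian Day Number 2535958; in the tabular Islamic calendar that is 8 Dhu al-Hijjah 1658 AH.

Dhu al-Hijjah 8, 1658 AH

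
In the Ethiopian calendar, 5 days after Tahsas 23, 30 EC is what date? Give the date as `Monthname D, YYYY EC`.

Tahsas 28, 30 EC

Counting 5 days forward from JDN 1734925 reaches JDN 1734930, which is Tahsas 28, 30 EC.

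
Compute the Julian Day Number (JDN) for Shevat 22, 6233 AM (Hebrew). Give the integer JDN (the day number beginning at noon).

2624356

In the Gregorian calendar the same day is 20 February 2473.
JDN 2400001 is 17 November 1858 CE (Gregorian), MJD 0; the target day is +224355 days from there, so JDN = 2624356.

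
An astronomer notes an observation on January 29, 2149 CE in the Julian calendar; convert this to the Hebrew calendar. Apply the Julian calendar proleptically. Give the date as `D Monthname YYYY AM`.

5 Adar I 5909 AM

Both dates share Julian Day Number 2506009; in the Hebrew calendar that is 5 Adar I 5909 AM.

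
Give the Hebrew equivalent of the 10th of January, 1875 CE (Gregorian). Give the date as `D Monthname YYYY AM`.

4 Shevat 5635 AM

Both dates share Julian Day Number 2405899; in the Hebrew calendar that is 4 Shevat 5635 AM.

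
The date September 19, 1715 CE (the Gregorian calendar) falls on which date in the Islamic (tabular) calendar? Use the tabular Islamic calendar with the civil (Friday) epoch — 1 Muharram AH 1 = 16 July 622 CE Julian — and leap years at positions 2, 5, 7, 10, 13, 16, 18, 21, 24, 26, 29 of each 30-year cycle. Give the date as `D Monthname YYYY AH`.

Both dates share Julian Day Number 2347712; in the tabular Islamic calendar that is 20 Ramadan 1127 AH.

20 Ramadan 1127 AH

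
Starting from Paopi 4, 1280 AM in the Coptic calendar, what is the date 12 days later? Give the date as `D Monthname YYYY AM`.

16 Paopi 1280 AM

The starting date is JDN 2292218; 2292218 + 12 = 2292230.
JDN 2292230 corresponds to 16 Paopi 1280 AM.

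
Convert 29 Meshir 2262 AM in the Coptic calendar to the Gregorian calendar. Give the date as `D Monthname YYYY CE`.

12 March 2546 CE

Julian Day Number of the source date = 2651038.
Converting JDN 2651038 to the Gregorian calendar gives 12 March 2546 CE.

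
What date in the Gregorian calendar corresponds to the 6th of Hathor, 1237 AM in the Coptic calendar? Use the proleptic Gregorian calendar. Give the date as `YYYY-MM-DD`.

1520-11-12

Julian Day Number of the source date = 2276544.
Converting JDN 2276544 to the Gregorian calendar gives 12 November 1520 CE.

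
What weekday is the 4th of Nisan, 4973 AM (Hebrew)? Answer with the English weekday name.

Wednesday

In the proleptic Gregorian calendar this is 3 April 1213 (JDN 2164192).
Since JDN mod 7 = 2 (0 = Monday), the day is Wednesday.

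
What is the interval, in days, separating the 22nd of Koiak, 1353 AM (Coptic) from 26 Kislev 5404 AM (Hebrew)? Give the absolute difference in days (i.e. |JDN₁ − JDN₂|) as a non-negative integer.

First date → JDN 2318959; second date → JDN 2321494.
The interval is |2318959 − 2321494| = 2535 days.

2535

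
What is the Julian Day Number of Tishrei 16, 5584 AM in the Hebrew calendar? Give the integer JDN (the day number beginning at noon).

In the Gregorian calendar the same day is 21 September 1823.
JDN 2400001 is 17 November 1858 CE (Gregorian), MJD 0; the target day is −12841 days from there, so JDN = 2387160.

2387160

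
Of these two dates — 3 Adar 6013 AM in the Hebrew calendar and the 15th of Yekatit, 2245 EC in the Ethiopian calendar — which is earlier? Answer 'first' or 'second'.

second

The two dates have Julian Day Numbers 2544014 and 2544006 respectively.
Since 2544006 < 2544014, the second date comes first.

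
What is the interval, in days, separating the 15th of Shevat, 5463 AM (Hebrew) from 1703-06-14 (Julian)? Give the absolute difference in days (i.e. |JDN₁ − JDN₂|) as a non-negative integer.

144

JDN of the first date = 2343099.
JDN of the second date = 2343243.
|2343243 − 2343099| = 144.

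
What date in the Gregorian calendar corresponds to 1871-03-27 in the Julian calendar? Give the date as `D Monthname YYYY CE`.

8 April 1871 CE

At this point the Julian calendar is 12 days behind the Gregorian.
27 March 1871 Julian + 12 days → 8 April 1871 Gregorian.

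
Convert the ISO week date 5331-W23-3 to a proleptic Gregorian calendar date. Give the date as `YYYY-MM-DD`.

ISO week 1 of 5331 is the week containing the first Thursday of 5331.
Week 23, day 3 (Wednesday) lands on 5331-06-06.

5331-06-06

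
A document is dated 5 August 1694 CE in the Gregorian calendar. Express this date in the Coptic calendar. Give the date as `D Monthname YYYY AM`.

Julian Day Number of the source date = 2339998.
Converting JDN 2339998 to the Coptic calendar gives 2 Mesori 1410 AM.

2 Mesori 1410 AM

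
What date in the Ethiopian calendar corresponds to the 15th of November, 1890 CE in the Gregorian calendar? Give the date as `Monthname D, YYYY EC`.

Both dates share Julian Day Number 2411687; in the Ethiopian calendar that is 7 Hidar 1883 EC.

Hidar 7, 1883 EC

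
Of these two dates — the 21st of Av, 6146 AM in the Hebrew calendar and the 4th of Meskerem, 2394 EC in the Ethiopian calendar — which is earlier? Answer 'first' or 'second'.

First date → JDN 2592757; second date → JDN 2598267.
JDN 2592757 < JDN 2598267, so the first date is earlier.

first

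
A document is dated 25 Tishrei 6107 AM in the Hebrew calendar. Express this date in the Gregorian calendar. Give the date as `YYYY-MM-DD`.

Both dates share Julian Day Number 2578202; in the Gregorian calendar that is 11 October 2346 CE.

2346-10-11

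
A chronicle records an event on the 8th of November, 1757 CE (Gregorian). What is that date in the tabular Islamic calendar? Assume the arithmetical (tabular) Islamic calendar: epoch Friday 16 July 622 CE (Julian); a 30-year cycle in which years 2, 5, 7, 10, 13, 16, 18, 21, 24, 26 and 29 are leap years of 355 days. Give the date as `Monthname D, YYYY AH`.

Julian Day Number of the source date = 2363103.
Converting JDN 2363103 to the tabular Islamic calendar gives 25 Safar 1171 AH.

Safar 25, 1171 AH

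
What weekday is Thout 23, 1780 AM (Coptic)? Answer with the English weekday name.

Equivalently 4 October 2063 Gregorian, JDN 2474832.
Since JDN mod 7 = 3 (0 = Monday), the day is Thursday.

Thursday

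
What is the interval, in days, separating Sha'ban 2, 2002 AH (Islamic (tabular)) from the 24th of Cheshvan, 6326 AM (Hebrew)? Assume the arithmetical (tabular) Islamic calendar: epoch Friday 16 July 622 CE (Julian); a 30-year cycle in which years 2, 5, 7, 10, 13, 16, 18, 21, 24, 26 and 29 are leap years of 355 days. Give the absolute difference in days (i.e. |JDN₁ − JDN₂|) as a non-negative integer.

JDN of the first date = 2657736.
JDN of the second date = 2658229.
|2658229 − 2657736| = 493.

493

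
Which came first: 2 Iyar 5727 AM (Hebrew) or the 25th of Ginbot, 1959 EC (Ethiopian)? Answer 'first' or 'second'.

first

The two dates have Julian Day Numbers 2439623 and 2439644 respectively.
Since 2439623 < 2439644, the first date comes first.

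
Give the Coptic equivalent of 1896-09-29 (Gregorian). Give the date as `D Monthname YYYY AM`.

Both dates share Julian Day Number 2413832; in the Coptic calendar that is 20 Thout 1613 AM.

20 Thout 1613 AM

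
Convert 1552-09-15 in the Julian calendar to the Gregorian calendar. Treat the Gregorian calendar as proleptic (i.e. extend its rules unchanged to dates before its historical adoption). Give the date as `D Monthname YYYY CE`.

For dates in this range the Gregorian date is 10 days ahead of the Julian.
15 September 1552 Julian + 10 days → 25 September 1552 Gregorian.

25 September 1552 CE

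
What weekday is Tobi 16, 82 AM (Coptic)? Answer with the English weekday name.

Equivalently 12 January 366 Gregorian, JDN 1854750.
Since JDN mod 7 = 2 (0 = Monday), the day is Wednesday.

Wednesday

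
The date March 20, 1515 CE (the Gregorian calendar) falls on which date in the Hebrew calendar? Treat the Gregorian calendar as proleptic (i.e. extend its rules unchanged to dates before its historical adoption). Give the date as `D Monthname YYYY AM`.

Julian Day Number of the source date = 2274480.
Converting JDN 2274480 to the Hebrew calendar gives 23 Adar 5275 AM.

23 Adar 5275 AM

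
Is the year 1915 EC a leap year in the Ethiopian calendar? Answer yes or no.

yes

1915 mod 4 = 3; in the Ethiopian calendar a year is leap when year mod 4 = 3, so it is a leap year.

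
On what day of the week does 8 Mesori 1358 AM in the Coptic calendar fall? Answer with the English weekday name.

Monday

In the Gregorian calendar this is 11 August 1642 (JDN 2321011).
JDN 2321011 mod 7 = 0, and JDN 0 was a Monday, so this is a Monday.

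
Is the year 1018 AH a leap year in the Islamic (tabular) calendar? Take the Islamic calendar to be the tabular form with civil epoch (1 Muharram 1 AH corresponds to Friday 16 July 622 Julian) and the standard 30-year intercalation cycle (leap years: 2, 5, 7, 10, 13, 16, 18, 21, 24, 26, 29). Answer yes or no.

no

Year 1018 AH is year 28 of its 30-year cycle; leap positions are 2, 5, 7, 10, 13, 16, 18, 21, 24, 26, 29, so it is a common year (354 days).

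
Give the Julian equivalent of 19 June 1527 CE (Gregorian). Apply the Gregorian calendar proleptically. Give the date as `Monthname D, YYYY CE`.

June 9, 1527 CE

For dates in this range the Gregorian date is 10 days ahead of the Julian.
19 June 1527 Gregorian − 10 days → 9 June 1527 Julian.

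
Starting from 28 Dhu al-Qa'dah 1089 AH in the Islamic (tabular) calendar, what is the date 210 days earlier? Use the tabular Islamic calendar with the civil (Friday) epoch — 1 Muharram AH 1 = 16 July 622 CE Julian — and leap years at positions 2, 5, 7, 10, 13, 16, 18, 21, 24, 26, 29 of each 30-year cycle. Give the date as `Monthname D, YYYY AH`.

Rabi' al-Thani 24, 1089 AH

The starting date is JDN 2334313; 2334313 − 210 = 2334103.
JDN 2334103 corresponds to Rabi' al-Thani 24, 1089 AH.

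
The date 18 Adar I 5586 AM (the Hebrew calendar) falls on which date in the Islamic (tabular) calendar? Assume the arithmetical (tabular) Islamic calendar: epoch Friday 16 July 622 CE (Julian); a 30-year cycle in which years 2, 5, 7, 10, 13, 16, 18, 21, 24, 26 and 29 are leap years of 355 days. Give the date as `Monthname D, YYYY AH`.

The source date corresponds to 25 February 1826 in the Gregorian calendar (JDN 2388048).
That day falls on 17 Rajab 1241 AH in the tabular Islamic calendar.

Rajab 17, 1241 AH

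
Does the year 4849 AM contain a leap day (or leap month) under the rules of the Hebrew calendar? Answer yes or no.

no

Hebrew year 4849 is year 4 of its 19-year Metonic cycle; leap years are at positions 3, 6, 8, 11, 14, 17, 19, so it is a common year (12 months).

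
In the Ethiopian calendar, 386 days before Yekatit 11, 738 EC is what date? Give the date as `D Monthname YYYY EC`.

20 Tir 737 EC

The starting date is JDN 1993570; 1993570 − 386 = 1993184.
JDN 1993184 corresponds to 20 Tir 737 EC.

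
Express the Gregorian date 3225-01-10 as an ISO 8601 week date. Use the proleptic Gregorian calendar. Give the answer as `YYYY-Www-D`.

The weekday is Friday (ISO weekday 5).
That Friday belongs to ISO week 2 of ISO year 3225.

3225-W02-5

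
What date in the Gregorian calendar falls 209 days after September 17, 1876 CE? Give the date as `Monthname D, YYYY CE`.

Counting 209 days forward from JDN 2406515 reaches JDN 2406724, which is April 14, 1877 CE.

April 14, 1877 CE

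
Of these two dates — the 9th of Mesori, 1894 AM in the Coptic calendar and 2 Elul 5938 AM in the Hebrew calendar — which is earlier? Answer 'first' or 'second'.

second

First date → JDN 2516786; second date → JDN 2516785.
JDN 2516785 < JDN 2516786, so the second date is earlier.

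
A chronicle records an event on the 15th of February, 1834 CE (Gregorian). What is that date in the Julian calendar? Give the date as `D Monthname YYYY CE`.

The Julian–Gregorian offset here is 12 days (Julian trailing).
15 February 1834 Gregorian − 12 days → 3 February 1834 Julian.

3 February 1834 CE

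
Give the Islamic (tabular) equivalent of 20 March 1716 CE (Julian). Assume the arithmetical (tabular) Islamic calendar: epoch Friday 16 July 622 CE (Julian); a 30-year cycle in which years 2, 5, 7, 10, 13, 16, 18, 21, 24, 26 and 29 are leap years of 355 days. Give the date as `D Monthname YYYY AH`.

The source date corresponds to 31 March 1716 in the Gregorian calendar (JDN 2347906).
That day falls on 7 Rabi' al-Thani 1128 AH in the tabular Islamic calendar.

7 Rabi' al-Thani 1128 AH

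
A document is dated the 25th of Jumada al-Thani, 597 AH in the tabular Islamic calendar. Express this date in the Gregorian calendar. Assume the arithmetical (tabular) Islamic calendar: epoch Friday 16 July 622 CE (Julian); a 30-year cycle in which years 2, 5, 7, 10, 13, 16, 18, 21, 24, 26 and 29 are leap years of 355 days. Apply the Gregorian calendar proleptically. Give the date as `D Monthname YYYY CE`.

9 April 1201 CE

Both dates share Julian Day Number 2159815; in the Gregorian calendar that is 9 April 1201 CE.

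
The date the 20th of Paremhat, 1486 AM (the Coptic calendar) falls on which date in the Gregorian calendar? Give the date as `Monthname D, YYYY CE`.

March 27, 1770 CE

Both dates share Julian Day Number 2367625; in the Gregorian calendar that is 27 March 1770 CE.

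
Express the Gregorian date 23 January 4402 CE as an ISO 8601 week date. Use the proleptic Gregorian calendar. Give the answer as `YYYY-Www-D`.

4402-W04-3

The weekday is Wednesday (ISO weekday 3).
That Wednesday belongs to ISO week 4 of ISO year 4402.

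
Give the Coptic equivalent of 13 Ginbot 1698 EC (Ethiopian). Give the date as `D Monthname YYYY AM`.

The source date corresponds to 19 May 1706 in the Gregorian calendar (JDN 2344302).
That day falls on 13 Pashons 1422 AM in the Coptic calendar.

13 Pashons 1422 AM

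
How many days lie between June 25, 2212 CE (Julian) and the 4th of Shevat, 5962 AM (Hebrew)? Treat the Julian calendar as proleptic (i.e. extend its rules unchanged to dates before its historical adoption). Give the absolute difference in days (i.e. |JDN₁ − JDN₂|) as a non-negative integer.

3816

JDN of the first date = 2529167.
JDN of the second date = 2525351.
|2525351 − 2529167| = 3816.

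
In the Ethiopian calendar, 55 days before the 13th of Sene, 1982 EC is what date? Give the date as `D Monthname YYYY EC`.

18 Miyazya 1982 EC

The starting date is JDN 2448063; 2448063 − 55 = 2448008.
JDN 2448008 corresponds to 18 Miyazya 1982 EC.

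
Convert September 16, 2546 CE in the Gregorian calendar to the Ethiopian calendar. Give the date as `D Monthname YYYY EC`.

Julian Day Number of the source date = 2651226.
Converting JDN 2651226 to the Ethiopian calendar gives 2 Meskerem 2539 EC.

2 Meskerem 2539 EC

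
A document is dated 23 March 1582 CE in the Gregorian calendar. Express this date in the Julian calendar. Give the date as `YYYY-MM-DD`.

The Julian–Gregorian offset here is 10 days (Julian trailing).
23 March 1582 Gregorian − 10 days → 13 March 1582 Julian.

1582-03-13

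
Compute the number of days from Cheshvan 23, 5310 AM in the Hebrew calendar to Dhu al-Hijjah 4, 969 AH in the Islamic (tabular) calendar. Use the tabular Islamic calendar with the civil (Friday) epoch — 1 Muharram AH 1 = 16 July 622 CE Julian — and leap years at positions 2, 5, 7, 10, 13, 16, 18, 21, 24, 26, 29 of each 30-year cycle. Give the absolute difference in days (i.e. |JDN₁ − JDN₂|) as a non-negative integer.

4647

JDN of the first date = 2287148.
JDN of the second date = 2291795.
|2291795 − 2287148| = 4647.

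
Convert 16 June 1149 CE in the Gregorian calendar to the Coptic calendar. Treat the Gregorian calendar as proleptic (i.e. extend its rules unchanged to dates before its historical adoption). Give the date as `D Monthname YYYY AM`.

Both dates share Julian Day Number 2140890; in the Coptic calendar that is 15 Paoni 865 AM.

15 Paoni 865 AM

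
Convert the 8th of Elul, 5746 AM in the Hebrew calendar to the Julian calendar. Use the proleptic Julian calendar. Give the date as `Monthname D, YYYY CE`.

Both dates share Julian Day Number 2446686; in the Julian calendar that is 30 August 1986 CE.

August 30, 1986 CE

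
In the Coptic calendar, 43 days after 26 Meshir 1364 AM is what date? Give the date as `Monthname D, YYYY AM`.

The starting date is JDN 2323041; 2323041 + 43 = 2323084.
JDN 2323084 corresponds to Parmouti 9, 1364 AM.

Parmouti 9, 1364 AM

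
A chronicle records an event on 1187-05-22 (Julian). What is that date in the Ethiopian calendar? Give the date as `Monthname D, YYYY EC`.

The source date corresponds to 29 May 1187 in the proleptic Gregorian calendar (JDN 2154751).
That day falls on 27 Ginbot 1179 EC in the Ethiopian calendar.

Ginbot 27, 1179 EC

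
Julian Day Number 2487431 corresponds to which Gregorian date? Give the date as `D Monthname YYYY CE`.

Counting from JDN 2299161 = 15 Oct 1582 gives an offset of 188270 days.

2 April 2098 CE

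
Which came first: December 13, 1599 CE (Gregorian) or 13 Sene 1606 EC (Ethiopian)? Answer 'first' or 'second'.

First date → JDN 2305429; second date → JDN 2310729.
JDN 2305429 < JDN 2310729, so the first date is earlier.

first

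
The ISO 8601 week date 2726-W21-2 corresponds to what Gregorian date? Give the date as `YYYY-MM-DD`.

ISO week 1 of 2726 is the week containing the first Thursday of 2726.
Week 21, day 2 (Tuesday) lands on 2726-05-25.

2726-05-25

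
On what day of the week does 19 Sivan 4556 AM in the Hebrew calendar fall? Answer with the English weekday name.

Tuesday

This is JDN 2011948 (4 June 796 Gregorian).
Since JDN mod 7 = 1 (0 = Monday), the day is Tuesday.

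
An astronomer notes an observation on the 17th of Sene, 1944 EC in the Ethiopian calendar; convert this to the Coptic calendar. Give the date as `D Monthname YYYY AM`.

17 Paoni 1668 AM

Julian Day Number of the source date = 2434188.
Converting JDN 2434188 to the Coptic calendar gives 17 Paoni 1668 AM.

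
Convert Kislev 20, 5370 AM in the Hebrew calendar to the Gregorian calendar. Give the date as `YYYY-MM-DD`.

1609-12-16

Julian Day Number of the source date = 2309085.
Converting JDN 2309085 to the Gregorian calendar gives 16 December 1609 CE.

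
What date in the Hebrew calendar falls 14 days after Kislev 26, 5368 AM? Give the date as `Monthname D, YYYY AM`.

Counting 14 days forward from JDN 2308354 reaches JDN 2308368, which is Tevet 10, 5368 AM.

Tevet 10, 5368 AM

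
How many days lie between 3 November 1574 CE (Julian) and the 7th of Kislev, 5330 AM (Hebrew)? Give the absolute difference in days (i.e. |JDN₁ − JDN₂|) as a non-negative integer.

1813

First date → JDN 2296268; second date → JDN 2294455.
The interval is |2296268 − 2294455| = 1813 days.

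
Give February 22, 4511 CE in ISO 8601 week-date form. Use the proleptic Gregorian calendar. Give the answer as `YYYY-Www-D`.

The weekday is Sunday (ISO weekday 7).
That Sunday belongs to ISO week 8 of ISO year 4511.

4511-W08-7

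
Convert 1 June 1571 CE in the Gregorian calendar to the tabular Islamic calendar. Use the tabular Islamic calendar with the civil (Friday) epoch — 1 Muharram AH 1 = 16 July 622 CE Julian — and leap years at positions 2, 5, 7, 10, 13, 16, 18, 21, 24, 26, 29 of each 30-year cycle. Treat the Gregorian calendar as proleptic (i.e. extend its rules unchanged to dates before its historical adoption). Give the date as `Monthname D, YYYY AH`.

Julian Day Number of the source date = 2295007.
Converting JDN 2295007 to the tabular Islamic calendar gives 27 Dhu al-Hijjah 978 AH.

Dhu al-Hijjah 27, 978 AH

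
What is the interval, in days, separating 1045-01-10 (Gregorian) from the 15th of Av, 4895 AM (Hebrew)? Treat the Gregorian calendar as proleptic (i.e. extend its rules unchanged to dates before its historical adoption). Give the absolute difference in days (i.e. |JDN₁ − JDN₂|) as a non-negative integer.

33076

JDN of the first date = 2102748.
JDN of the second date = 2135824.
|2135824 − 2102748| = 33076.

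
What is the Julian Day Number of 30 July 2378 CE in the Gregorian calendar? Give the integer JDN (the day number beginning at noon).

2589817

JDN 2451545 is 1 January 2000 CE (Gregorian); the target day is +138272 days from there, so JDN = 2589817.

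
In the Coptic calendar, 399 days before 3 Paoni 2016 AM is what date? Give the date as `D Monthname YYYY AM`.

Counting 399 days back from JDN 2561281 reaches JDN 2560882, which is 30 Parmouti 2015 AM.

30 Parmouti 2015 AM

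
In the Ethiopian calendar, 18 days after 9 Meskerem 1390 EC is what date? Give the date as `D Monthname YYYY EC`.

The starting date is JDN 2231561; 2231561 + 18 = 2231579.
JDN 2231579 corresponds to 27 Meskerem 1390 EC.

27 Meskerem 1390 EC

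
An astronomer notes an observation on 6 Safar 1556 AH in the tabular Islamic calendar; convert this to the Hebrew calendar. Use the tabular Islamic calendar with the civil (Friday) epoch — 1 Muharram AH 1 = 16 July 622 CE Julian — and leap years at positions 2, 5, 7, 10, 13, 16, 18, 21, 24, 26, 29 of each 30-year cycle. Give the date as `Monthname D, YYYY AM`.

The source date corresponds to 4 May 2131 in the Gregorian calendar (JDN 2499515).
That day falls on 7 Iyar 5891 AM in the Hebrew calendar.

Iyar 7, 5891 AM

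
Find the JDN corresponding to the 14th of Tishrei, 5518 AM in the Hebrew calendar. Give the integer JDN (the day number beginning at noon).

In the Gregorian calendar the same day is 28 September 1757.
JDN 2400001 is 17 November 1858 CE (Gregorian), MJD 0; the target day is −36939 days from there, so JDN = 2363062.

2363062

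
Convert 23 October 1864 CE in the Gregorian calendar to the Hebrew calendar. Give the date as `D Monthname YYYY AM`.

23 Tishrei 5625 AM

Julian Day Number of the source date = 2402168.
Converting JDN 2402168 to the Hebrew calendar gives 23 Tishrei 5625 AM.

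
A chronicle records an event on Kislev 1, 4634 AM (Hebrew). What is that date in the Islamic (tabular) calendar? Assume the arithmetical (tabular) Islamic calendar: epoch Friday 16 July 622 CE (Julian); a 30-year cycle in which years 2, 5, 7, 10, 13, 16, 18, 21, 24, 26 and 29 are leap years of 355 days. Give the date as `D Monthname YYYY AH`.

29 Dhu al-Hijjah 259 AH

Julian Day Number of the source date = 2040220.
Converting JDN 2040220 to the tabular Islamic calendar gives 29 Dhu al-Hijjah 259 AH.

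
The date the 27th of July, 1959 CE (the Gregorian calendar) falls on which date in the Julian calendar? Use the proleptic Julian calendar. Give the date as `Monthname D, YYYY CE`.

At this point the Julian calendar is 13 days behind the Gregorian.
27 July 1959 Gregorian − 13 days → 14 July 1959 Julian.

July 14, 1959 CE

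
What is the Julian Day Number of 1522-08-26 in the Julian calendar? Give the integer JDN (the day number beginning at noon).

In the proleptic Gregorian calendar the same day is 5 September 1522.
JDN 2299161 is 15 October 1582 CE (Gregorian); the target day is −21955 days from there, so JDN = 2277206.

2277206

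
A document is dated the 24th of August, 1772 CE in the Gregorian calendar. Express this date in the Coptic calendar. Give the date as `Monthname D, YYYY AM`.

Julian Day Number of the source date = 2368506.
Converting JDN 2368506 to the Coptic calendar gives 20 Mesori 1488 AM.

Mesori 20, 1488 AM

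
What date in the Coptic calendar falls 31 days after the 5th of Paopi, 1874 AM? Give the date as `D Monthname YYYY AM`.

The starting date is JDN 2509177; 2509177 + 31 = 2509208.
JDN 2509208 corresponds to 6 Hathor 1874 AM.

6 Hathor 1874 AM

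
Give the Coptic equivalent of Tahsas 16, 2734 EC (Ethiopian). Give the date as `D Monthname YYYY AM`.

Julian Day Number of the source date = 2722554.
Converting JDN 2722554 to the Coptic calendar gives 16 Koiak 2458 AM.

16 Koiak 2458 AM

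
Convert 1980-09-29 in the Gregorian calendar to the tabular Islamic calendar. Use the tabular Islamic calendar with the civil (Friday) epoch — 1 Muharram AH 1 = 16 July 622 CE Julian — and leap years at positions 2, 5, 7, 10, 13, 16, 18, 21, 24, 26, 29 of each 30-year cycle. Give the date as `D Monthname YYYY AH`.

Julian Day Number of the source date = 2444512.
Converting JDN 2444512 to the tabular Islamic calendar gives 19 Dhu al-Qa'dah 1400 AH.

19 Dhu al-Qa'dah 1400 AH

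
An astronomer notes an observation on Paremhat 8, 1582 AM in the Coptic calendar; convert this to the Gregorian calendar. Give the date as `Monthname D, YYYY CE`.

March 16, 1866 CE

Both dates share Julian Day Number 2402677; in the Gregorian calendar that is 16 March 1866 CE.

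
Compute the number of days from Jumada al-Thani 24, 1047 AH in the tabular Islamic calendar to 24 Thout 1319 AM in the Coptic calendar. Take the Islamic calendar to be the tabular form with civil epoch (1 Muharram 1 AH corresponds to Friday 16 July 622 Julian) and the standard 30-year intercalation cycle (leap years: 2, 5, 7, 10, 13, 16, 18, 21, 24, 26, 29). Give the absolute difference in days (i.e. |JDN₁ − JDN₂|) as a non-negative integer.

JDN of the first date = 2319279.
JDN of the second date = 2306452.
|2306452 − 2319279| = 12827.

12827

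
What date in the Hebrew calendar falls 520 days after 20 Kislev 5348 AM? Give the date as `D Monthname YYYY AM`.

The starting date is JDN 2301054; 2301054 + 520 = 2301574.
JDN 2301574 corresponds to 9 Sivan 5349 AM.

9 Sivan 5349 AM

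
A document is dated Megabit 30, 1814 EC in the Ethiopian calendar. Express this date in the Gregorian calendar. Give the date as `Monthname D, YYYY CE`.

Both dates share Julian Day Number 2386628; in the Gregorian calendar that is 7 April 1822 CE.

April 7, 1822 CE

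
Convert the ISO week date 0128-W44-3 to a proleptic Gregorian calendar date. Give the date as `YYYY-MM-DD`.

ISO week 1 of 128 is the week containing the first Thursday of 128.
Week 44, day 3 (Wednesday) lands on 0128-10-27.

0128-10-27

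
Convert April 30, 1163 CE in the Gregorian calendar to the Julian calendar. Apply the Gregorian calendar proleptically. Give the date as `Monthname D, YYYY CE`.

For dates in this range the Gregorian date is 7 days ahead of the Julian.
30 April 1163 Gregorian − 7 days → 23 April 1163 Julian.

April 23, 1163 CE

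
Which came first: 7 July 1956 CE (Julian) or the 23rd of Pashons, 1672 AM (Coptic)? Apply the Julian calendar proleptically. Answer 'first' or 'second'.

second

The two dates have Julian Day Numbers 2435675 and 2435625 respectively.
Since 2435625 < 2435675, the second date comes first.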